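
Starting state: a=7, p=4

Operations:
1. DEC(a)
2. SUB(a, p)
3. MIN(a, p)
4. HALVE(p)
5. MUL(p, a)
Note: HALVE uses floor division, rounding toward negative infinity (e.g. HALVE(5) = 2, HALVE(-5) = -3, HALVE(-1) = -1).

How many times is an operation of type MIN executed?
1

Counting MIN operations:
Step 3: MIN(a, p) ← MIN
Total: 1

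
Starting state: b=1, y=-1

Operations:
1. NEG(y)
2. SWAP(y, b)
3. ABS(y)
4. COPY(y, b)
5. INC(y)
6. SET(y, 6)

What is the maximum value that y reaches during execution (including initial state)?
6

Values of y at each step:
Initial: y = -1
After step 1: y = 1
After step 2: y = 1
After step 3: y = 1
After step 4: y = 1
After step 5: y = 2
After step 6: y = 6 ← maximum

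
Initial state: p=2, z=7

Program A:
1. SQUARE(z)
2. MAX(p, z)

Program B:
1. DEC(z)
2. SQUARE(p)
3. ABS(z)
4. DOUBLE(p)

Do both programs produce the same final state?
No

Program A final state: p=49, z=49
Program B final state: p=8, z=6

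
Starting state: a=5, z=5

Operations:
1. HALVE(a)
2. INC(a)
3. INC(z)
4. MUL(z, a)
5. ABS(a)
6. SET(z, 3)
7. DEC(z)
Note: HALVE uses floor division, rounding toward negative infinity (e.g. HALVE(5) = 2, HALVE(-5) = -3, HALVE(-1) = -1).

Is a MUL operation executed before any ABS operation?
Yes

First MUL: step 4
First ABS: step 5
Since 4 < 5, MUL comes first.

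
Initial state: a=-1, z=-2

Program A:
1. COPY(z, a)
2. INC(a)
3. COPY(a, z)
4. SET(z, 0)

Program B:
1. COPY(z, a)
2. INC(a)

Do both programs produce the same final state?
No

Program A final state: a=-1, z=0
Program B final state: a=0, z=-1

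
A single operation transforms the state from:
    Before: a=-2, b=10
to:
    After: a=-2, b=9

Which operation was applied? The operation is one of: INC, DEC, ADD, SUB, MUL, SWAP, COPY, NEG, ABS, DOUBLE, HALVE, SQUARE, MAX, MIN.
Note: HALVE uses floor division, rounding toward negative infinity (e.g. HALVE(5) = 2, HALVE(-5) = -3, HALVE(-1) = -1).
DEC(b)

Analyzing the change:
Before: a=-2, b=10
After: a=-2, b=9
Variable b changed from 10 to 9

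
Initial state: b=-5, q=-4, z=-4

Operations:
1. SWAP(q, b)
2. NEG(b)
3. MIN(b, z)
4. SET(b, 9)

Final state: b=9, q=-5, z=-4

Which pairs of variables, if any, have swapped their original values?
None

Comparing initial and final values:
z: -4 → -4
b: -5 → 9
q: -4 → -5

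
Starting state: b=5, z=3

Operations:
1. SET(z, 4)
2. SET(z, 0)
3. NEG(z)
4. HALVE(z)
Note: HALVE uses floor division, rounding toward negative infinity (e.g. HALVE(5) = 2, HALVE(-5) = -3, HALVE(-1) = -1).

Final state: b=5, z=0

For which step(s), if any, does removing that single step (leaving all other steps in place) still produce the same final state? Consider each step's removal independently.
Step(s) 1, 3, 4

Testing removal of each single step:
Without step 1: final = b=5, z=0 (same)
Without step 2: final = b=5, z=-2 (different)
Without step 3: final = b=5, z=0 (same)
Without step 4: final = b=5, z=0 (same)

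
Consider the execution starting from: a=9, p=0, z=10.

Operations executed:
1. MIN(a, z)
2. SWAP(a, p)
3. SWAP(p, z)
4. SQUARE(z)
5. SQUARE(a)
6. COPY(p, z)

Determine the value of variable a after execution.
a = 0

Tracing execution:
Step 1: MIN(a, z) → a = 9
Step 2: SWAP(a, p) → a = 0
Step 3: SWAP(p, z) → a = 0
Step 4: SQUARE(z) → a = 0
Step 5: SQUARE(a) → a = 0
Step 6: COPY(p, z) → a = 0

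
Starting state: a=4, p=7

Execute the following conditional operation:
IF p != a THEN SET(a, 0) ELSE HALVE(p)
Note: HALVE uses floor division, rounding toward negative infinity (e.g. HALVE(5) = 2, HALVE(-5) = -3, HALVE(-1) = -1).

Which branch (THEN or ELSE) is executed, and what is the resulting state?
Branch: THEN, Final state: a=0, p=7

Evaluating condition: p != a
p = 7, a = 4
Condition is True, so THEN branch executes
After SET(a, 0): a=0, p=7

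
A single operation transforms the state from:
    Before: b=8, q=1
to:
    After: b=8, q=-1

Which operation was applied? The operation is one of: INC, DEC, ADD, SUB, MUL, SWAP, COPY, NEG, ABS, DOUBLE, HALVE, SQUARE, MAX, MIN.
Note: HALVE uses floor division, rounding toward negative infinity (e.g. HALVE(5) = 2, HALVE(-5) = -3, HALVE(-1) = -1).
NEG(q)

Analyzing the change:
Before: b=8, q=1
After: b=8, q=-1
Variable q changed from 1 to -1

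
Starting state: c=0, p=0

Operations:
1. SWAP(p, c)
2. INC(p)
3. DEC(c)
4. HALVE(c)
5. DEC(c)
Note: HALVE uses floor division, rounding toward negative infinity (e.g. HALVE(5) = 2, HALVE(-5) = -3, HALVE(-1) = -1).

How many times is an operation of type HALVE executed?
1

Counting HALVE operations:
Step 4: HALVE(c) ← HALVE
Total: 1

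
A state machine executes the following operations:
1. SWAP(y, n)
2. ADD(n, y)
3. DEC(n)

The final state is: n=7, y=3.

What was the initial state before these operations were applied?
n=3, y=5

Working backwards:
Final state: n=7, y=3
Before step 3 (DEC(n)): n=8, y=3
Before step 2 (ADD(n, y)): n=5, y=3
Before step 1 (SWAP(y, n)): n=3, y=5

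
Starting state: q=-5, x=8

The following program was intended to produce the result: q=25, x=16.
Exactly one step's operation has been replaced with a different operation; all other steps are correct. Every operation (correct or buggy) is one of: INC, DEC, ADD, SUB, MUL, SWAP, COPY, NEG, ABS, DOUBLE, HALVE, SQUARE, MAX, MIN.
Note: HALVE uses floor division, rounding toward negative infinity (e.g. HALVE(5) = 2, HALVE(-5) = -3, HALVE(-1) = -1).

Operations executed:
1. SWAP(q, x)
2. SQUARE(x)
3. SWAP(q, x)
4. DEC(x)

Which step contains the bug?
Step 4

Trace with buggy code:
Initial: q=-5, x=8
After step 1: q=8, x=-5
After step 2: q=8, x=25
After step 3: q=25, x=8
After step 4: q=25, x=7
Actual final q=25, x=7 ≠ expected q=25, x=16.
Step 4 is the only position where a single-operation replacement can produce the expected result.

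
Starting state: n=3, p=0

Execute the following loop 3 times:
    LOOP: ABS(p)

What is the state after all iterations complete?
n=3, p=0

Iteration trace:
Start: n=3, p=0
After iteration 1: n=3, p=0
After iteration 2: n=3, p=0
After iteration 3: n=3, p=0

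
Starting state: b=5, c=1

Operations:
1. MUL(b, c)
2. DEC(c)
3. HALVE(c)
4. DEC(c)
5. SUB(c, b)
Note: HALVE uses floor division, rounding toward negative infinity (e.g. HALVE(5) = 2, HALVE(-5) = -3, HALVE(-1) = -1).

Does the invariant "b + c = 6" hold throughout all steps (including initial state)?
No, violated after step 2

The invariant is violated after step 2.

State at each step:
Initial: b=5, c=1
After step 1: b=5, c=1
After step 2: b=5, c=0
After step 3: b=5, c=0
After step 4: b=5, c=-1
After step 5: b=5, c=-6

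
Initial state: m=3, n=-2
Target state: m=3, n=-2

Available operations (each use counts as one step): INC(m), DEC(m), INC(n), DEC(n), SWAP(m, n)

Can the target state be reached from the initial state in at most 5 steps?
Yes

Path (0 steps): 0 steps (already at target)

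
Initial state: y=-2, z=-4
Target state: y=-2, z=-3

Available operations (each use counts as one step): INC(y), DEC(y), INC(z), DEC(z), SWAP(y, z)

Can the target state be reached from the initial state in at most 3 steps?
Yes

Path (1 step): INC(z)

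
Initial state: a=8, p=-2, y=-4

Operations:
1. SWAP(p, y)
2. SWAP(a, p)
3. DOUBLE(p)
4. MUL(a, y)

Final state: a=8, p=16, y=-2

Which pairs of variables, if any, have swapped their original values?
None

Comparing initial and final values:
a: 8 → 8
y: -4 → -2
p: -2 → 16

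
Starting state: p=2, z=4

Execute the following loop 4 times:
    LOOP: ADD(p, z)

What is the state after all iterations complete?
p=18, z=4

Iteration trace:
Start: p=2, z=4
After iteration 1: p=6, z=4
After iteration 2: p=10, z=4
After iteration 3: p=14, z=4
After iteration 4: p=18, z=4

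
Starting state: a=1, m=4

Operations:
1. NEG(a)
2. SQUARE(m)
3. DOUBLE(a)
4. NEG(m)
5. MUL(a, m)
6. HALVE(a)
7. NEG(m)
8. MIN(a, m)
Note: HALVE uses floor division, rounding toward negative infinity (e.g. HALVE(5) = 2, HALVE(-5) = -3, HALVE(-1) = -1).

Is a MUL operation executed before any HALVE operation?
Yes

First MUL: step 5
First HALVE: step 6
Since 5 < 6, MUL comes first.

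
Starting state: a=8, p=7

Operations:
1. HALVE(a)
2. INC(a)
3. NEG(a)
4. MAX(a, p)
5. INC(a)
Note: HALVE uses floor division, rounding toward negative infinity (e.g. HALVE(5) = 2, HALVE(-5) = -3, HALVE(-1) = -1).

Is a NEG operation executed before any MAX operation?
Yes

First NEG: step 3
First MAX: step 4
Since 3 < 4, NEG comes first.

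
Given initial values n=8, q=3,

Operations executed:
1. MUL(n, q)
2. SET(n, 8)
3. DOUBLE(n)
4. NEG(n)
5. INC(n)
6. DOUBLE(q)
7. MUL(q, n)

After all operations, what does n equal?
n = -15

Tracing execution:
Step 1: MUL(n, q) → n = 24
Step 2: SET(n, 8) → n = 8
Step 3: DOUBLE(n) → n = 16
Step 4: NEG(n) → n = -16
Step 5: INC(n) → n = -15
Step 6: DOUBLE(q) → n = -15
Step 7: MUL(q, n) → n = -15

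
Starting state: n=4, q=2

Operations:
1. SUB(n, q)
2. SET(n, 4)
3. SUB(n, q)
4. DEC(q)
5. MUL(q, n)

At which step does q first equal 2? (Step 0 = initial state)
Step 0

Tracing q:
Initial: q = 2 ← first occurrence
After step 1: q = 2
After step 2: q = 2
After step 3: q = 2
After step 4: q = 1
After step 5: q = 2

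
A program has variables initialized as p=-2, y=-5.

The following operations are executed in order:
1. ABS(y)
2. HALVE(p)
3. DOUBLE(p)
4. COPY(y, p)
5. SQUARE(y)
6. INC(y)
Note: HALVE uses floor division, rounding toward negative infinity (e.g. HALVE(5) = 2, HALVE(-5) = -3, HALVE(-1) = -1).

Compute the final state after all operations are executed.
{p: -2, y: 5}

Step-by-step execution:
Initial: p=-2, y=-5
After step 1 (ABS(y)): p=-2, y=5
After step 2 (HALVE(p)): p=-1, y=5
After step 3 (DOUBLE(p)): p=-2, y=5
After step 4 (COPY(y, p)): p=-2, y=-2
After step 5 (SQUARE(y)): p=-2, y=4
After step 6 (INC(y)): p=-2, y=5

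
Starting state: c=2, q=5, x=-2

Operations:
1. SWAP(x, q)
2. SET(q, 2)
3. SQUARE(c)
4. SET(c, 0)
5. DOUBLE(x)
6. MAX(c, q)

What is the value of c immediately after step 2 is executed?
c = 2

Tracing c through execution:
Initial: c = 2
After step 1 (SWAP(x, q)): c = 2
After step 2 (SET(q, 2)): c = 2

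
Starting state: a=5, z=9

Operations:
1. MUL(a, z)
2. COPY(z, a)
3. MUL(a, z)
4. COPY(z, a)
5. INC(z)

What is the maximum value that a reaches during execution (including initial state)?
2025

Values of a at each step:
Initial: a = 5
After step 1: a = 45
After step 2: a = 45
After step 3: a = 2025 ← maximum
After step 4: a = 2025
After step 5: a = 2025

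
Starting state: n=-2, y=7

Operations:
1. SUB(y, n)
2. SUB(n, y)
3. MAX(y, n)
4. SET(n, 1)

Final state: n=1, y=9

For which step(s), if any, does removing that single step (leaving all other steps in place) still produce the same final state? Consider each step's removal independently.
Step(s) 2, 3

Testing removal of each single step:
Without step 1: final = n=1, y=7 (different)
Without step 2: final = n=1, y=9 (same)
Without step 3: final = n=1, y=9 (same)
Without step 4: final = n=-11, y=9 (different)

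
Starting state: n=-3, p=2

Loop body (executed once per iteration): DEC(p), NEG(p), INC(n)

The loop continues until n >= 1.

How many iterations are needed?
4

Tracing iterations:
Initial: n=-3, p=2
After iteration 1: n=-2, p=-1
After iteration 2: n=-1, p=2
After iteration 3: n=0, p=-1
After iteration 4: n=1, p=2
n >= 1 now holds, so the loop exits after 4 iterations.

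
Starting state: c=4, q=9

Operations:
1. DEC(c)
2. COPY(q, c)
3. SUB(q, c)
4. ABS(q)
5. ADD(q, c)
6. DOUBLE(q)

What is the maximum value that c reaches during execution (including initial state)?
4

Values of c at each step:
Initial: c = 4 ← maximum
After step 1: c = 3
After step 2: c = 3
After step 3: c = 3
After step 4: c = 3
After step 5: c = 3
After step 6: c = 3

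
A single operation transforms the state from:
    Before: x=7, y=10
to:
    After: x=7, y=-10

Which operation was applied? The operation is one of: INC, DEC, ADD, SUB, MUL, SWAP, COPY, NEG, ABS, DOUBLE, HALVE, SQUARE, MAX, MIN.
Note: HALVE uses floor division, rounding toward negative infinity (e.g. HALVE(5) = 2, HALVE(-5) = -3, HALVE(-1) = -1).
NEG(y)

Analyzing the change:
Before: x=7, y=10
After: x=7, y=-10
Variable y changed from 10 to -10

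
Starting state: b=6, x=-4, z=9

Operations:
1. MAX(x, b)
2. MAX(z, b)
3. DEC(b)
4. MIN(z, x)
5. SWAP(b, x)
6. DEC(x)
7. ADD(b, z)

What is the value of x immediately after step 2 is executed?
x = 6

Tracing x through execution:
Initial: x = -4
After step 1 (MAX(x, b)): x = 6
After step 2 (MAX(z, b)): x = 6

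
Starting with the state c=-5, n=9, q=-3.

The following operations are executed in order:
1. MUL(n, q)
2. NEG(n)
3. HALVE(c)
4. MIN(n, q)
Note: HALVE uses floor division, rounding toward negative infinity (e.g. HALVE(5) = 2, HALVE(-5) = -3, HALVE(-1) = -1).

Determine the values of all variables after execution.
{c: -3, n: -3, q: -3}

Step-by-step execution:
Initial: c=-5, n=9, q=-3
After step 1 (MUL(n, q)): c=-5, n=-27, q=-3
After step 2 (NEG(n)): c=-5, n=27, q=-3
After step 3 (HALVE(c)): c=-3, n=27, q=-3
After step 4 (MIN(n, q)): c=-3, n=-3, q=-3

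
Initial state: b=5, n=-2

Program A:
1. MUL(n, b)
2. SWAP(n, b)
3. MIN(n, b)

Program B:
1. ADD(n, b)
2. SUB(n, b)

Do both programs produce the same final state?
No

Program A final state: b=-10, n=-10
Program B final state: b=5, n=-2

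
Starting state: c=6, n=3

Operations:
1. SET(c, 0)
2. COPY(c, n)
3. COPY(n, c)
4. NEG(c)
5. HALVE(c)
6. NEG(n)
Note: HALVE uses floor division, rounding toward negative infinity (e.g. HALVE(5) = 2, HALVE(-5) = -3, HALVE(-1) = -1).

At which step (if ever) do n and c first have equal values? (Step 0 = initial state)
Step 2

n and c first become equal after step 2.

Comparing values at each step:
Initial: n=3, c=6
After step 1: n=3, c=0
After step 2: n=3, c=3 ← equal!
After step 3: n=3, c=3 ← equal!
After step 4: n=3, c=-3
After step 5: n=3, c=-2
After step 6: n=-3, c=-2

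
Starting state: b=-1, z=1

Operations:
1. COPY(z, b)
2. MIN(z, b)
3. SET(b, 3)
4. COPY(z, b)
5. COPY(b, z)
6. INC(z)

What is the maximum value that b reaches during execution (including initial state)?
3

Values of b at each step:
Initial: b = -1
After step 1: b = -1
After step 2: b = -1
After step 3: b = 3 ← maximum
After step 4: b = 3
After step 5: b = 3
After step 6: b = 3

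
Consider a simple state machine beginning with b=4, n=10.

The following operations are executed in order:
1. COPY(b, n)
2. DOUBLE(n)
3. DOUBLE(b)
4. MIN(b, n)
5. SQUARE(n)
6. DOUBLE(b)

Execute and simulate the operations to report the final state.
{b: 40, n: 400}

Step-by-step execution:
Initial: b=4, n=10
After step 1 (COPY(b, n)): b=10, n=10
After step 2 (DOUBLE(n)): b=10, n=20
After step 3 (DOUBLE(b)): b=20, n=20
After step 4 (MIN(b, n)): b=20, n=20
After step 5 (SQUARE(n)): b=20, n=400
After step 6 (DOUBLE(b)): b=40, n=400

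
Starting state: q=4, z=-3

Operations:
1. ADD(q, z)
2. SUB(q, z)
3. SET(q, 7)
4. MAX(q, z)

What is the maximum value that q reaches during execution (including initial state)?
7

Values of q at each step:
Initial: q = 4
After step 1: q = 1
After step 2: q = 4
After step 3: q = 7 ← maximum
After step 4: q = 7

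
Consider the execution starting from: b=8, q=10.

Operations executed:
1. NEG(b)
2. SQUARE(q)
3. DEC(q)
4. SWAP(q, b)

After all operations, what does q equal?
q = -8

Tracing execution:
Step 1: NEG(b) → q = 10
Step 2: SQUARE(q) → q = 100
Step 3: DEC(q) → q = 99
Step 4: SWAP(q, b) → q = -8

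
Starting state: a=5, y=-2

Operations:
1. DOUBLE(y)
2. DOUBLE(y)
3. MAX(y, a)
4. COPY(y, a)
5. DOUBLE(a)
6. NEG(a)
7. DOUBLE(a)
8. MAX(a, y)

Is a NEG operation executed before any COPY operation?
No

First NEG: step 6
First COPY: step 4
Since 6 > 4, COPY comes first.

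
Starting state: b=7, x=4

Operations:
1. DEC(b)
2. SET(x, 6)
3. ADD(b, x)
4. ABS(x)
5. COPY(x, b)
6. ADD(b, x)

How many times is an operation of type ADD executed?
2

Counting ADD operations:
Step 3: ADD(b, x) ← ADD
Step 6: ADD(b, x) ← ADD
Total: 2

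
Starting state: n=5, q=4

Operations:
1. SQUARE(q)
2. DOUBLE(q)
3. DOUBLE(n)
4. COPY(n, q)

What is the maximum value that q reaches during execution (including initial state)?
32

Values of q at each step:
Initial: q = 4
After step 1: q = 16
After step 2: q = 32 ← maximum
After step 3: q = 32
After step 4: q = 32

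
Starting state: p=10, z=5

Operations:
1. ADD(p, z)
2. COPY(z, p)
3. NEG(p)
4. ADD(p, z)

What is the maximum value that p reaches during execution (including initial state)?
15

Values of p at each step:
Initial: p = 10
After step 1: p = 15 ← maximum
After step 2: p = 15
After step 3: p = -15
After step 4: p = 0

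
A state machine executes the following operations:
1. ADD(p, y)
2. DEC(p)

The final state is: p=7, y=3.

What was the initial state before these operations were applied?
p=5, y=3

Working backwards:
Final state: p=7, y=3
Before step 2 (DEC(p)): p=8, y=3
Before step 1 (ADD(p, y)): p=5, y=3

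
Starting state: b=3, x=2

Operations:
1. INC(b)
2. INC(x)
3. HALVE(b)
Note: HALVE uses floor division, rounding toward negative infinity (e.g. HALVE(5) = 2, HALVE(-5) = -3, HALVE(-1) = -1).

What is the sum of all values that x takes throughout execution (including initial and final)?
10

Values of x at each step:
Initial: x = 2
After step 1: x = 2
After step 2: x = 3
After step 3: x = 3
Sum = 2 + 2 + 3 + 3 = 10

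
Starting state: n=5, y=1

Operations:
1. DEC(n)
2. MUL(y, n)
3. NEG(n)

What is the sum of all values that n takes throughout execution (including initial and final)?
9

Values of n at each step:
Initial: n = 5
After step 1: n = 4
After step 2: n = 4
After step 3: n = -4
Sum = 5 + 4 + 4 + -4 = 9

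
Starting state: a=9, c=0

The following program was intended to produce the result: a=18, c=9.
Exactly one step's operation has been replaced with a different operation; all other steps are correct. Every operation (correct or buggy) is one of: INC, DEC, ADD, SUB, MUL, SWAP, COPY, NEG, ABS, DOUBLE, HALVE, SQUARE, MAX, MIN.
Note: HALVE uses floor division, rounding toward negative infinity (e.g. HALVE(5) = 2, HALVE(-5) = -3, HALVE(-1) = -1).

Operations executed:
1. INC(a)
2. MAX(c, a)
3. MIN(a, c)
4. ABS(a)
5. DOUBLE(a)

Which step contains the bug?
Step 1

Trace with buggy code:
Initial: a=9, c=0
After step 1: a=10, c=0
After step 2: a=10, c=10
After step 3: a=10, c=10
After step 4: a=10, c=10
After step 5: a=20, c=10
Actual final a=20, c=10 ≠ expected a=18, c=9.
Step 1 is the only position where a single-operation replacement can produce the expected result.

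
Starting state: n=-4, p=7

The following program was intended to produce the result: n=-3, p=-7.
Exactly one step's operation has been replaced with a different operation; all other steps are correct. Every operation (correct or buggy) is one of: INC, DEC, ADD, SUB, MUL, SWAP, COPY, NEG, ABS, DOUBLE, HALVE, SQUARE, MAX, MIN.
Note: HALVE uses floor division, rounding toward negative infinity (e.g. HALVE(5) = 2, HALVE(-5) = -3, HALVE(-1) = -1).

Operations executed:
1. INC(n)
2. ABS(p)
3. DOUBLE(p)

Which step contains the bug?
Step 3

Trace with buggy code:
Initial: n=-4, p=7
After step 1: n=-3, p=7
After step 2: n=-3, p=7
After step 3: n=-3, p=14
Actual final n=-3, p=14 ≠ expected n=-3, p=-7.
Step 3 is the only position where a single-operation replacement can produce the expected result.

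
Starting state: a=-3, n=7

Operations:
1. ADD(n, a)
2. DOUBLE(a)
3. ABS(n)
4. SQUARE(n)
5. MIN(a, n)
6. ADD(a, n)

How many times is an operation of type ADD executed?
2

Counting ADD operations:
Step 1: ADD(n, a) ← ADD
Step 6: ADD(a, n) ← ADD
Total: 2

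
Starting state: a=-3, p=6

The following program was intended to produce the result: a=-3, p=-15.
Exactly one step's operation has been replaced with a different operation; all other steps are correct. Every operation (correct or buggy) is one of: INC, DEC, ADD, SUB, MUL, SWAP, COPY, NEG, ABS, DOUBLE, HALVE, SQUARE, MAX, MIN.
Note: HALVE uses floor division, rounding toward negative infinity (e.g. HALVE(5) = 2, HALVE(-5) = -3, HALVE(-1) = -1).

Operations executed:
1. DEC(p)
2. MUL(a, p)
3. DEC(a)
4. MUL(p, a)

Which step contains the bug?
Step 2

Trace with buggy code:
Initial: a=-3, p=6
After step 1: a=-3, p=5
After step 2: a=-15, p=5
After step 3: a=-16, p=5
After step 4: a=-16, p=-80
Actual final a=-16, p=-80 ≠ expected a=-3, p=-15.
Step 2 is the only position where a single-operation replacement can produce the expected result.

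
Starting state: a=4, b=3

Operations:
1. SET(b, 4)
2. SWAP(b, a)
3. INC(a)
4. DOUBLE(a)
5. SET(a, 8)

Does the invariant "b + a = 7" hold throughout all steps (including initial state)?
No, violated after step 1

The invariant is violated after step 1.

State at each step:
Initial: a=4, b=3
After step 1: a=4, b=4
After step 2: a=4, b=4
After step 3: a=5, b=4
After step 4: a=10, b=4
After step 5: a=8, b=4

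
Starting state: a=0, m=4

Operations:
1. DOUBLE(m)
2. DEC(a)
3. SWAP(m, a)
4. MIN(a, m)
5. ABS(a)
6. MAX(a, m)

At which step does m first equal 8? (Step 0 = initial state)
Step 1

Tracing m:
Initial: m = 4
After step 1: m = 8 ← first occurrence
After step 2: m = 8
After step 3: m = -1
After step 4: m = -1
After step 5: m = -1
After step 6: m = -1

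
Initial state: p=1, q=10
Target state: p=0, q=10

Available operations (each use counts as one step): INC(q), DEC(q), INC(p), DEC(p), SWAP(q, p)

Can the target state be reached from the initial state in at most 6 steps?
Yes

Path (1 step): DEC(p)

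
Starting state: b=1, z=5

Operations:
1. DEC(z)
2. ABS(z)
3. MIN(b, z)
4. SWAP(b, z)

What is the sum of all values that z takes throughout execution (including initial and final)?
18

Values of z at each step:
Initial: z = 5
After step 1: z = 4
After step 2: z = 4
After step 3: z = 4
After step 4: z = 1
Sum = 5 + 4 + 4 + 4 + 1 = 18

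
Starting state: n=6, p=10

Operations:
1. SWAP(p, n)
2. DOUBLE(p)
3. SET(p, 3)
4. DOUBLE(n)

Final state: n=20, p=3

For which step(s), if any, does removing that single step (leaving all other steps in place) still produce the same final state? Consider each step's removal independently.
Step(s) 2

Testing removal of each single step:
Without step 1: final = n=12, p=3 (different)
Without step 2: final = n=20, p=3 (same)
Without step 3: final = n=20, p=12 (different)
Without step 4: final = n=10, p=3 (different)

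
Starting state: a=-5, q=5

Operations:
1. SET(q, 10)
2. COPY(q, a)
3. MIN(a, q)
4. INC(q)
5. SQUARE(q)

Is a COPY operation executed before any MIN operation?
Yes

First COPY: step 2
First MIN: step 3
Since 2 < 3, COPY comes first.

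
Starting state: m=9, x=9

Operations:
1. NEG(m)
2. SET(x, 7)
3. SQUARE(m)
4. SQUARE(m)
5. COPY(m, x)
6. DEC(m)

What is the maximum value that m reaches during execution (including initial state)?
6561

Values of m at each step:
Initial: m = 9
After step 1: m = -9
After step 2: m = -9
After step 3: m = 81
After step 4: m = 6561 ← maximum
After step 5: m = 7
After step 6: m = 6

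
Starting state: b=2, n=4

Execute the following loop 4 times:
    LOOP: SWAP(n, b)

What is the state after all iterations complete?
b=2, n=4

Iteration trace:
Start: b=2, n=4
After iteration 1: b=4, n=2
After iteration 2: b=2, n=4
After iteration 3: b=4, n=2
After iteration 4: b=2, n=4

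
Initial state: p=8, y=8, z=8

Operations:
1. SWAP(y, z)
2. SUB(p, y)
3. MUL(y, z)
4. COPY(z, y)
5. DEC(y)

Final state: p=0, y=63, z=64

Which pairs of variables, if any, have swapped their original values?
None

Comparing initial and final values:
p: 8 → 0
z: 8 → 64
y: 8 → 63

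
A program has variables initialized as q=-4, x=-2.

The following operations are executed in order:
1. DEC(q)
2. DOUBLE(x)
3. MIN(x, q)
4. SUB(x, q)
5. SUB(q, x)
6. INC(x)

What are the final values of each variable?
{q: -5, x: 1}

Step-by-step execution:
Initial: q=-4, x=-2
After step 1 (DEC(q)): q=-5, x=-2
After step 2 (DOUBLE(x)): q=-5, x=-4
After step 3 (MIN(x, q)): q=-5, x=-5
After step 4 (SUB(x, q)): q=-5, x=0
After step 5 (SUB(q, x)): q=-5, x=0
After step 6 (INC(x)): q=-5, x=1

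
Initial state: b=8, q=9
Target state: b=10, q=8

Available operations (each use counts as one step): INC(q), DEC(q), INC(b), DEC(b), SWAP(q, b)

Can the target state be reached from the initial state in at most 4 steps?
Yes

Path (2 steps): INC(q) → SWAP(q, b)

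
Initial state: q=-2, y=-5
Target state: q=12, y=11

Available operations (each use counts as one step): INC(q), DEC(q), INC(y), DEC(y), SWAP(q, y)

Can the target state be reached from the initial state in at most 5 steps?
No

The target state cannot be reached within 5 steps.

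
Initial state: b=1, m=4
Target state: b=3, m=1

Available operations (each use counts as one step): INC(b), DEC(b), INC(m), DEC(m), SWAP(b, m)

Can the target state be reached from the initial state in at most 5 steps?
Yes

Path (2 steps): DEC(m) → SWAP(b, m)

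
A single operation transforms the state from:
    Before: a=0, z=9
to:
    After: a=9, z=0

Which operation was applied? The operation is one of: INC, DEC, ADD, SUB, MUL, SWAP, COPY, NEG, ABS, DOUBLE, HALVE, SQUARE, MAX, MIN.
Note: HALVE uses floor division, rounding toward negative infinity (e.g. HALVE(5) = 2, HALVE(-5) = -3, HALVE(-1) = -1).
SWAP(a, z)

Analyzing the change:
Before: a=0, z=9
After: a=9, z=0
Variable a changed from 0 to 9
Variable z changed from 9 to 0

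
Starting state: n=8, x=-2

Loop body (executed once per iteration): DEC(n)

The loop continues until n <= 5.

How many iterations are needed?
3

Tracing iterations:
Initial: n=8, x=-2
After iteration 1: n=7, x=-2
After iteration 2: n=6, x=-2
After iteration 3: n=5, x=-2
n <= 5 now holds, so the loop exits after 3 iterations.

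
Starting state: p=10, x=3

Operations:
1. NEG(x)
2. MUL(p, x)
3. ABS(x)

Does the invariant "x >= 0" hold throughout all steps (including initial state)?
No, violated after step 1

The invariant is violated after step 1.

State at each step:
Initial: p=10, x=3
After step 1: p=10, x=-3
After step 2: p=-30, x=-3
After step 3: p=-30, x=3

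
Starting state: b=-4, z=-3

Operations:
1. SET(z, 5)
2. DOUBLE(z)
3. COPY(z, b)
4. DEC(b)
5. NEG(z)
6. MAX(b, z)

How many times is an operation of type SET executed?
1

Counting SET operations:
Step 1: SET(z, 5) ← SET
Total: 1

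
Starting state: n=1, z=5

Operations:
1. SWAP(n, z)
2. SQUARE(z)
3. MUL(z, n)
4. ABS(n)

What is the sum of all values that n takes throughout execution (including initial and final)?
21

Values of n at each step:
Initial: n = 1
After step 1: n = 5
After step 2: n = 5
After step 3: n = 5
After step 4: n = 5
Sum = 1 + 5 + 5 + 5 + 5 = 21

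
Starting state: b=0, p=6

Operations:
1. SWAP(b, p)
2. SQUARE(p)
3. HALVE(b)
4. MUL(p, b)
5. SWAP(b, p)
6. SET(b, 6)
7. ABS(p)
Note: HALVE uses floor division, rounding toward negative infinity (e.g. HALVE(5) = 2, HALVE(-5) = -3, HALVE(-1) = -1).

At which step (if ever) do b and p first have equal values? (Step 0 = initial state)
Never

b and p never become equal during execution.

Comparing values at each step:
Initial: b=0, p=6
After step 1: b=6, p=0
After step 2: b=6, p=0
After step 3: b=3, p=0
After step 4: b=3, p=0
After step 5: b=0, p=3
After step 6: b=6, p=3
After step 7: b=6, p=3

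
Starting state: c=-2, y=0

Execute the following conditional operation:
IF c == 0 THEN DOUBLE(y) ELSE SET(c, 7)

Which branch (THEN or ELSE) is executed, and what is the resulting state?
Branch: ELSE, Final state: c=7, y=0

Evaluating condition: c == 0
c = -2
Condition is False, so ELSE branch executes
After SET(c, 7): c=7, y=0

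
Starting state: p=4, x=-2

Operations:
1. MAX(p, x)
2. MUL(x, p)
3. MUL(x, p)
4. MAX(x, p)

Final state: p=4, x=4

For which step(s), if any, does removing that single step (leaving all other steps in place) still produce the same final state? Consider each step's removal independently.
Step(s) 1, 2, 3

Testing removal of each single step:
Without step 1: final = p=4, x=4 (same)
Without step 2: final = p=4, x=4 (same)
Without step 3: final = p=4, x=4 (same)
Without step 4: final = p=4, x=-32 (different)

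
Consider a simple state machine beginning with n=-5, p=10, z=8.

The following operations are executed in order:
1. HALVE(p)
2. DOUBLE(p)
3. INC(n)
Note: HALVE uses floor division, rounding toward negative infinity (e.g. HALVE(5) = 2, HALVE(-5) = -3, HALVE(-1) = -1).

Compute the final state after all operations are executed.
{n: -4, p: 10, z: 8}

Step-by-step execution:
Initial: n=-5, p=10, z=8
After step 1 (HALVE(p)): n=-5, p=5, z=8
After step 2 (DOUBLE(p)): n=-5, p=10, z=8
After step 3 (INC(n)): n=-4, p=10, z=8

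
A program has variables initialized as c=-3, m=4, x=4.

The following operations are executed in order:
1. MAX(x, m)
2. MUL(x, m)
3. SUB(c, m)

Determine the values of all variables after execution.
{c: -7, m: 4, x: 16}

Step-by-step execution:
Initial: c=-3, m=4, x=4
After step 1 (MAX(x, m)): c=-3, m=4, x=4
After step 2 (MUL(x, m)): c=-3, m=4, x=16
After step 3 (SUB(c, m)): c=-7, m=4, x=16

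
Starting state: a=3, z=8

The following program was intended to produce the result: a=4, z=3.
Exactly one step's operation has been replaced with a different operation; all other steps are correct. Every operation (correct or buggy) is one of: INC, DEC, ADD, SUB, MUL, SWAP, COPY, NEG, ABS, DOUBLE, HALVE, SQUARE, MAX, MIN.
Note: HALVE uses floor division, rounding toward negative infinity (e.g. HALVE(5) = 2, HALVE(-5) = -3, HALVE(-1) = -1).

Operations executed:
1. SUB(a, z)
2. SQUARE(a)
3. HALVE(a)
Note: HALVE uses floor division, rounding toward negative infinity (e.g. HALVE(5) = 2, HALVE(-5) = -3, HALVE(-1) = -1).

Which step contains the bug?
Step 1

Trace with buggy code:
Initial: a=3, z=8
After step 1: a=-5, z=8
After step 2: a=25, z=8
After step 3: a=12, z=8
Actual final a=12, z=8 ≠ expected a=4, z=3.
Step 1 is the only position where a single-operation replacement can produce the expected result.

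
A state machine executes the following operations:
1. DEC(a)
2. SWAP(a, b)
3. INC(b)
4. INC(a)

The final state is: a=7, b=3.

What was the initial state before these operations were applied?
a=3, b=6

Working backwards:
Final state: a=7, b=3
Before step 4 (INC(a)): a=6, b=3
Before step 3 (INC(b)): a=6, b=2
Before step 2 (SWAP(a, b)): a=2, b=6
Before step 1 (DEC(a)): a=3, b=6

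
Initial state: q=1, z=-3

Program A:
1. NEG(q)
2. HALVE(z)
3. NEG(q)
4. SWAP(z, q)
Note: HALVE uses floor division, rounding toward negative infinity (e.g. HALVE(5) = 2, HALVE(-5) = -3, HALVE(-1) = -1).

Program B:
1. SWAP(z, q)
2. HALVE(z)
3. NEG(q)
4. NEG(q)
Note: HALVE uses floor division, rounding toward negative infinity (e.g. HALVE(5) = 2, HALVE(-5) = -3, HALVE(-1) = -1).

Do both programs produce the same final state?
No

Program A final state: q=-2, z=1
Program B final state: q=-3, z=0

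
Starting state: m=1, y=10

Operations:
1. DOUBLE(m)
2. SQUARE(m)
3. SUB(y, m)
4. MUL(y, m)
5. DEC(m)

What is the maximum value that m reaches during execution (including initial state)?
4

Values of m at each step:
Initial: m = 1
After step 1: m = 2
After step 2: m = 4 ← maximum
After step 3: m = 4
After step 4: m = 4
After step 5: m = 3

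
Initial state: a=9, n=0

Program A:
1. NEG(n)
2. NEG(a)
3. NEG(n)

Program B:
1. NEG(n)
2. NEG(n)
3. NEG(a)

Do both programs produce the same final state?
Yes

Program A final state: a=-9, n=0
Program B final state: a=-9, n=0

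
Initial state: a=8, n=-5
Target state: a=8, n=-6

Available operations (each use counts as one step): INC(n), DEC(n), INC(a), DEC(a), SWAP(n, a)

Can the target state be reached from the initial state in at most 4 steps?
Yes

Path (1 step): DEC(n)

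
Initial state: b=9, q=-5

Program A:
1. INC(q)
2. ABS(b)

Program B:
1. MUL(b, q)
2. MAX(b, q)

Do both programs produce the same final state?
No

Program A final state: b=9, q=-4
Program B final state: b=-5, q=-5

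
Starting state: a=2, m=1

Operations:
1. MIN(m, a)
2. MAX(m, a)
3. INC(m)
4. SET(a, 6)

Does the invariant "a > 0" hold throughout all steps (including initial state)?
Yes

The invariant holds at every step.

State at each step:
Initial: a=2, m=1
After step 1: a=2, m=1
After step 2: a=2, m=2
After step 3: a=2, m=3
After step 4: a=6, m=3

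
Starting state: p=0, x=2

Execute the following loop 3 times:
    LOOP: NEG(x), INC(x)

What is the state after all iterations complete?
p=0, x=-1

Iteration trace:
Start: p=0, x=2
After iteration 1: p=0, x=-1
After iteration 2: p=0, x=2
After iteration 3: p=0, x=-1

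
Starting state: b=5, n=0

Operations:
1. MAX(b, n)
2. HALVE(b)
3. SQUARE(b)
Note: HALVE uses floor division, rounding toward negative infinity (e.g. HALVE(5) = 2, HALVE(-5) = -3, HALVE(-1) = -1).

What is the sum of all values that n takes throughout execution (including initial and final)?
0

Values of n at each step:
Initial: n = 0
After step 1: n = 0
After step 2: n = 0
After step 3: n = 0
Sum = 0 + 0 + 0 + 0 = 0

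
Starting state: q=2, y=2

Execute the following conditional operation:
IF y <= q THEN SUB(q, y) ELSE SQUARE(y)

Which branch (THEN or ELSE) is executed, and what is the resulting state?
Branch: THEN, Final state: q=0, y=2

Evaluating condition: y <= q
y = 2, q = 2
Condition is True, so THEN branch executes
After SUB(q, y): q=0, y=2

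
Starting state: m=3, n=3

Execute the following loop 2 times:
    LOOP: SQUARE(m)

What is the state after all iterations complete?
m=81, n=3

Iteration trace:
Start: m=3, n=3
After iteration 1: m=9, n=3
After iteration 2: m=81, n=3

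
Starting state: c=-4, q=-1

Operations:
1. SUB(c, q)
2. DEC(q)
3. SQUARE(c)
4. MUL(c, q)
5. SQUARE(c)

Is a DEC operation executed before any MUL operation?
Yes

First DEC: step 2
First MUL: step 4
Since 2 < 4, DEC comes first.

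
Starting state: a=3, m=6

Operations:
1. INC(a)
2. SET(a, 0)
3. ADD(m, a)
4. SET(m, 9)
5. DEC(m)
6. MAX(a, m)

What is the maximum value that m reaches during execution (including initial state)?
9

Values of m at each step:
Initial: m = 6
After step 1: m = 6
After step 2: m = 6
After step 3: m = 6
After step 4: m = 9 ← maximum
After step 5: m = 8
After step 6: m = 8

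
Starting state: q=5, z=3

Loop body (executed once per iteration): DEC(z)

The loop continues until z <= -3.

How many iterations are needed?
6

Tracing iterations:
Initial: q=5, z=3
After iteration 1: q=5, z=2
After iteration 2: q=5, z=1
After iteration 3: q=5, z=0
After iteration 4: q=5, z=-1
After iteration 5: q=5, z=-2
After iteration 6: q=5, z=-3
z <= -3 now holds, so the loop exits after 6 iterations.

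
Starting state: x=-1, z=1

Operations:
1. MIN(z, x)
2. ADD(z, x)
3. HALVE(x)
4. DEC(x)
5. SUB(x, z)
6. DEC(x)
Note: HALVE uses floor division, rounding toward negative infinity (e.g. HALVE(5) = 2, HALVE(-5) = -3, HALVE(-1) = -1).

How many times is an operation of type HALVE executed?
1

Counting HALVE operations:
Step 3: HALVE(x) ← HALVE
Total: 1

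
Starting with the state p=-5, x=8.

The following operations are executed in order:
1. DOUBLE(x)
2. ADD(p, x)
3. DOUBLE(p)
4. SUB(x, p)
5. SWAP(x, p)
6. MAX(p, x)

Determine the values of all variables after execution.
{p: 22, x: 22}

Step-by-step execution:
Initial: p=-5, x=8
After step 1 (DOUBLE(x)): p=-5, x=16
After step 2 (ADD(p, x)): p=11, x=16
After step 3 (DOUBLE(p)): p=22, x=16
After step 4 (SUB(x, p)): p=22, x=-6
After step 5 (SWAP(x, p)): p=-6, x=22
After step 6 (MAX(p, x)): p=22, x=22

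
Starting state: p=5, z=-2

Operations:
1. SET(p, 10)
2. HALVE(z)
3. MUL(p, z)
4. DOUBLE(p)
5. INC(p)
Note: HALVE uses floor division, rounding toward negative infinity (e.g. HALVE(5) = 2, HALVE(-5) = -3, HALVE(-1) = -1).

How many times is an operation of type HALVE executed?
1

Counting HALVE operations:
Step 2: HALVE(z) ← HALVE
Total: 1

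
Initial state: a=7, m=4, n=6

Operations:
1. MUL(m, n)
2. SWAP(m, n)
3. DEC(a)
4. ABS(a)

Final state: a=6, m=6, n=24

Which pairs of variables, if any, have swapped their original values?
None

Comparing initial and final values:
a: 7 → 6
m: 4 → 6
n: 6 → 24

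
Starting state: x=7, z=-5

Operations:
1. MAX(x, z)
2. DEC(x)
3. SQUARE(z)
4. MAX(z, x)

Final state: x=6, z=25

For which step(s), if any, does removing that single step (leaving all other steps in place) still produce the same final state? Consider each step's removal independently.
Step(s) 1, 4

Testing removal of each single step:
Without step 1: final = x=6, z=25 (same)
Without step 2: final = x=7, z=25 (different)
Without step 3: final = x=6, z=6 (different)
Without step 4: final = x=6, z=25 (same)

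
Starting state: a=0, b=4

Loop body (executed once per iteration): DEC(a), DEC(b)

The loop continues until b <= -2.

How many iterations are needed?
6

Tracing iterations:
Initial: a=0, b=4
After iteration 1: a=-1, b=3
After iteration 2: a=-2, b=2
After iteration 3: a=-3, b=1
After iteration 4: a=-4, b=0
After iteration 5: a=-5, b=-1
After iteration 6: a=-6, b=-2
b <= -2 now holds, so the loop exits after 6 iterations.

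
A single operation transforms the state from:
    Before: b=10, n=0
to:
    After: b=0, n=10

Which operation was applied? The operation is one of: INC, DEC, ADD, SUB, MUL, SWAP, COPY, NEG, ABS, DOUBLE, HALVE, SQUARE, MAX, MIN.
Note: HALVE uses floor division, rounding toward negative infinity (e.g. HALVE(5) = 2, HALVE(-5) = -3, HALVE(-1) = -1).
SWAP(n, b)

Analyzing the change:
Before: b=10, n=0
After: b=0, n=10
Variable n changed from 0 to 10
Variable b changed from 10 to 0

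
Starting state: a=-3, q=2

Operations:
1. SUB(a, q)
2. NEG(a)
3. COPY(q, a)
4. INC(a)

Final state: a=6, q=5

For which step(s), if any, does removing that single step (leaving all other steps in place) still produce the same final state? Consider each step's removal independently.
None - removing any single step changes the final result

Testing removal of each single step:
Without step 1: final = a=4, q=3 (different)
Without step 2: final = a=-4, q=-5 (different)
Without step 3: final = a=6, q=2 (different)
Without step 4: final = a=5, q=5 (different)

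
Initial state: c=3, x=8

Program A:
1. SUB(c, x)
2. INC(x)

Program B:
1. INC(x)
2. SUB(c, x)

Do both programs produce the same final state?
No

Program A final state: c=-5, x=9
Program B final state: c=-6, x=9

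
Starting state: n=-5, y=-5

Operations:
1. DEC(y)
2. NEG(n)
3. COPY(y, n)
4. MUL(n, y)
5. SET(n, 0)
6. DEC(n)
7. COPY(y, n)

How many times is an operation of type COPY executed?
2

Counting COPY operations:
Step 3: COPY(y, n) ← COPY
Step 7: COPY(y, n) ← COPY
Total: 2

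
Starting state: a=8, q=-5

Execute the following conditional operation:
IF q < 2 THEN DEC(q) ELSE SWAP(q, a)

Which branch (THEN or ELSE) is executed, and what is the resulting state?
Branch: THEN, Final state: a=8, q=-6

Evaluating condition: q < 2
q = -5
Condition is True, so THEN branch executes
After DEC(q): a=8, q=-6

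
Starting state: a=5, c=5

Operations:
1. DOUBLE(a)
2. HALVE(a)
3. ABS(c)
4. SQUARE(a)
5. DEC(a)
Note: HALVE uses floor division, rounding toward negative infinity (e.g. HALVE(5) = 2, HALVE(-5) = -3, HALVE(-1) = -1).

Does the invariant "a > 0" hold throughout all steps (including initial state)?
Yes

The invariant holds at every step.

State at each step:
Initial: a=5, c=5
After step 1: a=10, c=5
After step 2: a=5, c=5
After step 3: a=5, c=5
After step 4: a=25, c=5
After step 5: a=24, c=5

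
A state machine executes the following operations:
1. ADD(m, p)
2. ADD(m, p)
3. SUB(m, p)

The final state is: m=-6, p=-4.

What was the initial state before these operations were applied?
m=-2, p=-4

Working backwards:
Final state: m=-6, p=-4
Before step 3 (SUB(m, p)): m=-10, p=-4
Before step 2 (ADD(m, p)): m=-6, p=-4
Before step 1 (ADD(m, p)): m=-2, p=-4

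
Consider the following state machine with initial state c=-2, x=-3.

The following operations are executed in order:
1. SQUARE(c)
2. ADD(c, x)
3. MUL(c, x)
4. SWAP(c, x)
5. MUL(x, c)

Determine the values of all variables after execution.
{c: -3, x: 9}

Step-by-step execution:
Initial: c=-2, x=-3
After step 1 (SQUARE(c)): c=4, x=-3
After step 2 (ADD(c, x)): c=1, x=-3
After step 3 (MUL(c, x)): c=-3, x=-3
After step 4 (SWAP(c, x)): c=-3, x=-3
After step 5 (MUL(x, c)): c=-3, x=9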